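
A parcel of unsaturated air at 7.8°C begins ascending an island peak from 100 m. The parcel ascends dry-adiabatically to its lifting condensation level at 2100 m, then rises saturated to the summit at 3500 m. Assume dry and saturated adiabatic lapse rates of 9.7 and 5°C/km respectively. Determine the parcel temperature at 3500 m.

100 → 2100 m (dry, 9.7°C/km): ΔT = -9.7 × 2 = -19.4°C → T = -11.6°C
2100 → 3500 m (saturated, 5°C/km): ΔT = -5 × 1.4 = -7°C → T = -18.6°C

-18.6°C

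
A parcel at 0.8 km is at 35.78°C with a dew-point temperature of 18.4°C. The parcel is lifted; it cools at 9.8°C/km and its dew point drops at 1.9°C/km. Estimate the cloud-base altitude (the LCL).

3 km

T and T_d converge at 9.8 − 1.9 = 7.9°C per km
Height above start = (35.78 − 18.4) / 7.9 = 2.2 km
LCL altitude = 800 m + 2200 m = 3000 m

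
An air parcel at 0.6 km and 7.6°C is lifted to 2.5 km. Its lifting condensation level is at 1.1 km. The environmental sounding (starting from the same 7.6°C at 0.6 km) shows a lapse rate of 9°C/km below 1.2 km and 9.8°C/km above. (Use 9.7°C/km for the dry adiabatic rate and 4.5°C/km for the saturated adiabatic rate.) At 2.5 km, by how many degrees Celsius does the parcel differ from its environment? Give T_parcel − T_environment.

Parcel:
  From 600 m to 1100 m (dry): cools by 9.7 × 0.5 = 4.85°C, giving 2.75°C.
  From 1100 m to 2500 m (saturated): cools by 4.5 × 1.4 = 6.3°C, giving -3.55°C.
Environment:
  From 600 m to 1200 m (environment, lower layer): cools by 9 × 0.6 = 5.4°C, giving 2.2°C.
  From 1200 m to 2500 m (environment, upper layer): cools by 9.8 × 1.3 = 12.74°C, giving -10.54°C.
T_parcel − T_env = -3.55 − (-10.54) = +6.99°C

+6.99°C (parcel warmer than environment)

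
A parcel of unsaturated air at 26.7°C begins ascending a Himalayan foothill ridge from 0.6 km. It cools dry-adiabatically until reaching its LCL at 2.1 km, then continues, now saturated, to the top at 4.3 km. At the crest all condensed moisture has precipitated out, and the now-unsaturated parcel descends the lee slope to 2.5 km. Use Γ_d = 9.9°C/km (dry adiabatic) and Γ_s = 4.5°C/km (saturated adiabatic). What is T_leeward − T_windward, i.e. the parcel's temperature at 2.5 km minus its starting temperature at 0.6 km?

-6.93°C

Dry to 2100 m: -9.9 × 1.5 km = -14.85°C, so T = 11.85°C.
Saturated to 4300 m: -4.5 × 2.2 km = -9.9°C, so T = 1.95°C.
Dry descent to 2500 m: +9.9 × 1.8 km = +17.82°C, so T = 19.77°C.
Net change vs windward start: 19.77 − 26.7 = -6.93°C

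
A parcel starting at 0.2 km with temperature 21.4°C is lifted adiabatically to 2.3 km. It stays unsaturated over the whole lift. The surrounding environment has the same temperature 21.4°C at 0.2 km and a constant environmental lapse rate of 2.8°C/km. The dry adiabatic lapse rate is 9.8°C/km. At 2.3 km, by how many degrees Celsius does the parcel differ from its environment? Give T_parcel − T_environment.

-14.7°C (parcel cooler than environment)

Parcel:
  Dry to 2300 m: -9.8 × 2.1 km = -20.58°C, so T = 0.82°C.
Environment:
  Environment to 2300 m: -2.8 × 2.1 km = -5.88°C, so T = 15.52°C.
T_parcel − T_env = 0.82 − 15.52 = -14.7°C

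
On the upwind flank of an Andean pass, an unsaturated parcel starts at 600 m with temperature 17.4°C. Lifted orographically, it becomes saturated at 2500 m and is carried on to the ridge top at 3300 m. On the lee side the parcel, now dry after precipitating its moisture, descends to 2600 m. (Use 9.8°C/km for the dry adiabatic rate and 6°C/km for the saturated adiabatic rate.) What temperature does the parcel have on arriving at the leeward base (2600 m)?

0.84°C

600 → 2500 m (dry, 9.8°C/km): ΔT = -9.8 × 1.9 = -18.62°C → T = -1.22°C
2500 → 3300 m (saturated, 6°C/km): ΔT = -6 × 0.8 = -4.8°C → T = -6.02°C
3300 → 2600 m (dry descent, 9.8°C/km): ΔT = +9.8 × 0.7 = +6.86°C → T = 0.84°C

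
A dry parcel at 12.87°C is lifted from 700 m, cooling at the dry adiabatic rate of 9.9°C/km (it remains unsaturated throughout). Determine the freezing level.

2000 m

Height above start = (12.87 − 0) / 9.9 = 1.3 km
Altitude = 700 m + 1300 m = 2000 m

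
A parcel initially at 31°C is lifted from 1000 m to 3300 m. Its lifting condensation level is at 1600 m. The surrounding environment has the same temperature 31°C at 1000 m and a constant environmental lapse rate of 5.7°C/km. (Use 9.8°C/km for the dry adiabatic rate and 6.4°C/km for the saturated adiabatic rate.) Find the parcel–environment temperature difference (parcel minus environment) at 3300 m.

Parcel:
  From 1000 m to 1600 m (dry): cools by 9.8 × 0.6 = 5.88°C, giving 25.12°C.
  From 1600 m to 3300 m (saturated): cools by 6.4 × 1.7 = 10.88°C, giving 14.24°C.
Environment:
  From 1000 m to 3300 m (environment): cools by 5.7 × 2.3 = 13.11°C, giving 17.89°C.
T_parcel − T_env = 14.24 − 17.89 = -3.65°C

-3.65°C (parcel cooler than environment)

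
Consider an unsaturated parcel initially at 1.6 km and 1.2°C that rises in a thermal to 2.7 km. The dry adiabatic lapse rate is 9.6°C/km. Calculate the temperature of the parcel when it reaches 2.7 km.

1600–2700 m, dry adiabatic: Δz = 1.1 km ⇒ ΔT = -10.56°C; T = -9.36°C

-9.36°C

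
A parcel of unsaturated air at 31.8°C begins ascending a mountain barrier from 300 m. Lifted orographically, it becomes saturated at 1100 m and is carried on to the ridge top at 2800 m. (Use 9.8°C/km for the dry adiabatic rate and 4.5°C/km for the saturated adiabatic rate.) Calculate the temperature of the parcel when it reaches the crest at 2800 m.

300–1100 m, dry: Δz = 0.8 km ⇒ ΔT = -7.84°C; T = 23.96°C
1100–2800 m, saturated: Δz = 1.7 km ⇒ ΔT = -7.65°C; T = 16.31°C

16.31°C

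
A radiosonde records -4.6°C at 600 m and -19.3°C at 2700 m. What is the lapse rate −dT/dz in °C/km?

Γ = −ΔT/Δz = (-4.6 − (-19.3)) / (2700 − 600) m
  = 14.7°C / 2.1 km = 7°C/km

7°C/km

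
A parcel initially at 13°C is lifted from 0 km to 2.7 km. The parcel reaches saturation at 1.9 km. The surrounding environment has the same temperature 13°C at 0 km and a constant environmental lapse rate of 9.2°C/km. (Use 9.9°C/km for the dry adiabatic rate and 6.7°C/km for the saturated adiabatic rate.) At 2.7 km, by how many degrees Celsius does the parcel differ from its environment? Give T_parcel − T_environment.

+0.67°C (parcel warmer than environment)

Parcel:
  0 → 1900 m (dry, 9.9°C/km): ΔT = -9.9 × 1.9 = -18.81°C → T = -5.81°C
  1900 → 2700 m (saturated, 6.7°C/km): ΔT = -6.7 × 0.8 = -5.36°C → T = -11.17°C
Environment:
  0 → 2700 m (environment, 9.2°C/km): ΔT = -9.2 × 2.7 = -24.84°C → T = -11.84°C
T_parcel − T_env = -11.17 − (-11.84) = +0.67°C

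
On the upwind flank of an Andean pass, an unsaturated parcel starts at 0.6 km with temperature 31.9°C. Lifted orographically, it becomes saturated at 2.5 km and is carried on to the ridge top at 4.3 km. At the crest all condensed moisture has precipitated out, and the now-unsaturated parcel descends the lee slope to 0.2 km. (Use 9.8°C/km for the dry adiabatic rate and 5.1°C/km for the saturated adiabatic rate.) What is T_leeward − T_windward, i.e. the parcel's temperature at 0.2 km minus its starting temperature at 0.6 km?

+12.38°C

Dry to 2500 m: -9.8 × 1.9 km = -18.62°C, so T = 13.28°C.
Saturated to 4300 m: -5.1 × 1.8 km = -9.18°C, so T = 4.1°C.
Dry descent to 200 m: +9.8 × 4.1 km = +40.18°C, so T = 44.28°C.
Net change vs windward start: 44.28 − 31.9 = +12.38°C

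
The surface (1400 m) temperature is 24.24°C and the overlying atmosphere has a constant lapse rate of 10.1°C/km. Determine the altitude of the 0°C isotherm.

3800 m

Height above start = (24.24 − 0) / 10.1 = 2.4 km
Altitude = 1400 m + 2400 m = 3800 m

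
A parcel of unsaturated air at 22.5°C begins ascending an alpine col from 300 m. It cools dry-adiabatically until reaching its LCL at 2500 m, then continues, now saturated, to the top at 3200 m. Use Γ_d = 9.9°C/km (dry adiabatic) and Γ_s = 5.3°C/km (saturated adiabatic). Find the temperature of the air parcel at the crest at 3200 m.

From 300 m to 2500 m (dry): cools by 9.9 × 2.2 = 21.78°C, giving 0.72°C.
From 2500 m to 3200 m (saturated): cools by 5.3 × 0.7 = 3.71°C, giving -2.99°C.

-2.99°C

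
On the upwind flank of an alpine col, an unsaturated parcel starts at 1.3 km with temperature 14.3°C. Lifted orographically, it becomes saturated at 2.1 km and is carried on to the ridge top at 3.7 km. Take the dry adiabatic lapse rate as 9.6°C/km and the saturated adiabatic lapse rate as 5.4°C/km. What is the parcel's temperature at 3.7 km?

-2.02°C

From 1300 m to 2100 m (dry): cools by 9.6 × 0.8 = 7.68°C, giving 6.62°C.
From 2100 m to 3700 m (saturated): cools by 5.4 × 1.6 = 8.64°C, giving -2.02°C.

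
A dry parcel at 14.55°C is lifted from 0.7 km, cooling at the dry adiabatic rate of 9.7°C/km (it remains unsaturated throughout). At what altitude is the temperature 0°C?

2.2 km

Height above start = (14.55 − 0) / 9.7 = 1.5 km
Altitude = 700 m + 1500 m = 2200 m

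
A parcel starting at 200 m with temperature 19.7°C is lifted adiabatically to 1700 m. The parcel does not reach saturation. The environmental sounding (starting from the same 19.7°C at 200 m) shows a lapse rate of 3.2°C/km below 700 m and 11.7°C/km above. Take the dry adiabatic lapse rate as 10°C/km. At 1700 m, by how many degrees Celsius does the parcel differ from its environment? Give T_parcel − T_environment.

-1.7°C (parcel cooler than environment)

Parcel:
  200 → 1700 m (dry, 10°C/km): ΔT = -10 × 1.5 = -15°C → T = 4.7°C
Environment:
  200 → 700 m (environment, lower layer, 3.2°C/km): ΔT = -3.2 × 0.5 = -1.6°C → T = 18.1°C
  700 → 1700 m (environment, upper layer, 11.7°C/km): ΔT = -11.7 × 1 = -11.7°C → T = 6.4°C
T_parcel − T_env = 4.7 − 6.4 = -1.7°C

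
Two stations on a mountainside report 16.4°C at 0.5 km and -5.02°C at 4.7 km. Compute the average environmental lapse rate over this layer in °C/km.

Γ = −ΔT/Δz = (16.4 − (-5.02)) / (4700 − 500) m
  = 21.42°C / 4.2 km = 5.1°C/km

5.1°C/km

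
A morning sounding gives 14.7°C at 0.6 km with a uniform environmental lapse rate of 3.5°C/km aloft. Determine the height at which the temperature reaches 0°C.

Height above start = (14.7 − 0) / 3.5 = 4.2 km
Altitude = 600 m + 4200 m = 4800 m

4.8 km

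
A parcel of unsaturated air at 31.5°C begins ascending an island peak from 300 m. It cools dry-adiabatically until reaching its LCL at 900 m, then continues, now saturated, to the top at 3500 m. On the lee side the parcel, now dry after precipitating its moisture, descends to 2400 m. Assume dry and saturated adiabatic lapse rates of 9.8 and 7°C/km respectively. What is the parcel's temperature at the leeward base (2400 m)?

18.2°C

From 300 m to 900 m (dry): cools by 9.8 × 0.6 = 5.88°C, giving 25.62°C.
From 900 m to 3500 m (saturated): cools by 7 × 2.6 = 18.2°C, giving 7.42°C.
From 3500 m to 2400 m (dry descent): warms by 9.8 × 1.1 = 10.78°C, giving 18.2°C.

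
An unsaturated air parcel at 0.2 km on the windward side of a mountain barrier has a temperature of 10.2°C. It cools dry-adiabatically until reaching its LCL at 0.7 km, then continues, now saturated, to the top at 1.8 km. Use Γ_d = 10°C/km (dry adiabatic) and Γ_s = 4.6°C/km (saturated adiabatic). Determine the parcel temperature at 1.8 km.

0.14°C

Dry to 700 m: -10 × 0.5 km = -5°C, so T = 5.2°C.
Saturated to 1800 m: -4.6 × 1.1 km = -5.06°C, so T = 0.14°C.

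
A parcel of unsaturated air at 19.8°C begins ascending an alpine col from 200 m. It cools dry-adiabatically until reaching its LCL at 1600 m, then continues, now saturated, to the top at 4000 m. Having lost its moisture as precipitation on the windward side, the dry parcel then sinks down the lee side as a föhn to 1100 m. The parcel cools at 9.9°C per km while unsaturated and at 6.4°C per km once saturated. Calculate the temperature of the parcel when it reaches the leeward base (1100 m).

19.29°C

200 → 1600 m (dry, 9.9°C/km): ΔT = -9.9 × 1.4 = -13.86°C → T = 5.94°C
1600 → 4000 m (saturated, 6.4°C/km): ΔT = -6.4 × 2.4 = -15.36°C → T = -9.42°C
4000 → 1100 m (dry descent, 9.9°C/km): ΔT = +9.9 × 2.9 = +28.71°C → T = 19.29°C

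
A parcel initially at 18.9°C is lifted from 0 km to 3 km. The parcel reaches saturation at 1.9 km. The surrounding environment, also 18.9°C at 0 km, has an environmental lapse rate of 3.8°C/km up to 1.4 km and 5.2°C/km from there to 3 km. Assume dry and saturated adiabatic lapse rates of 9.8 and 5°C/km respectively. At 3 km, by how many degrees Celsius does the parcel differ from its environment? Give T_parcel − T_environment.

-10.48°C (parcel cooler than environment)

Parcel:
  0–1900 m, dry: Δz = 1.9 km ⇒ ΔT = -18.62°C; T = 0.28°C
  1900–3000 m, saturated: Δz = 1.1 km ⇒ ΔT = -5.5°C; T = -5.22°C
Environment:
  0–1400 m, environment, lower layer: Δz = 1.4 km ⇒ ΔT = -5.32°C; T = 13.58°C
  1400–3000 m, environment, upper layer: Δz = 1.6 km ⇒ ΔT = -8.32°C; T = 5.26°C
T_parcel − T_env = -5.22 − 5.26 = -10.48°C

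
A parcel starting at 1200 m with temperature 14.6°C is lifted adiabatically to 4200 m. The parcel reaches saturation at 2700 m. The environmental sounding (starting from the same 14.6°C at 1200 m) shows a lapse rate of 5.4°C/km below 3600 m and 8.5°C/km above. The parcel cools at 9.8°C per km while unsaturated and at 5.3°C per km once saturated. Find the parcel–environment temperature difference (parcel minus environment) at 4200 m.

-4.59°C (parcel cooler than environment)

Parcel:
  1200 → 2700 m (dry, 9.8°C/km): ΔT = -9.8 × 1.5 = -14.7°C → T = -0.1°C
  2700 → 4200 m (saturated, 5.3°C/km): ΔT = -5.3 × 1.5 = -7.95°C → T = -8.05°C
Environment:
  1200 → 3600 m (environment, lower layer, 5.4°C/km): ΔT = -5.4 × 2.4 = -12.96°C → T = 1.64°C
  3600 → 4200 m (environment, upper layer, 8.5°C/km): ΔT = -8.5 × 0.6 = -5.1°C → T = -3.46°C
T_parcel − T_env = -8.05 − (-3.46) = -4.59°C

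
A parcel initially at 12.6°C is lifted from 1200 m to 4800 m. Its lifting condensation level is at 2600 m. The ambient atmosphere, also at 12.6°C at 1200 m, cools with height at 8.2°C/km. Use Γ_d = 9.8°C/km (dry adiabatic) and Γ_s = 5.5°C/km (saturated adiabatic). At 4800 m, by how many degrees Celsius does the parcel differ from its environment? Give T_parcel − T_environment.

Parcel:
  1200 → 2600 m (dry, 9.8°C/km): ΔT = -9.8 × 1.4 = -13.72°C → T = -1.12°C
  2600 → 4800 m (saturated, 5.5°C/km): ΔT = -5.5 × 2.2 = -12.1°C → T = -13.22°C
Environment:
  1200 → 4800 m (environment, 8.2°C/km): ΔT = -8.2 × 3.6 = -29.52°C → T = -16.92°C
T_parcel − T_env = -13.22 − (-16.92) = +3.7°C

+3.7°C (parcel warmer than environment)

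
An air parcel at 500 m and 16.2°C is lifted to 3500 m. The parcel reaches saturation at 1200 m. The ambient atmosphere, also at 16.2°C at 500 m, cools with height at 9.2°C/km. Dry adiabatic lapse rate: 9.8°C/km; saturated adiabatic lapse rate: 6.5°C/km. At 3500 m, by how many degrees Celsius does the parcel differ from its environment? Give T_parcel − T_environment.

Parcel:
  From 500 m to 1200 m (dry): cools by 9.8 × 0.7 = 6.86°C, giving 9.34°C.
  From 1200 m to 3500 m (saturated): cools by 6.5 × 2.3 = 14.95°C, giving -5.61°C.
Environment:
  From 500 m to 3500 m (environment): cools by 9.2 × 3 = 27.6°C, giving -11.4°C.
T_parcel − T_env = -5.61 − (-11.4) = +5.79°C

+5.79°C (parcel warmer than environment)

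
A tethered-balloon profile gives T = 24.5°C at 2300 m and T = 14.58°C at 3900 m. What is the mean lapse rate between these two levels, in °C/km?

6.2°C/km

Γ = −ΔT/Δz = (24.5 − 14.58) / (3900 − 2300) m
  = 9.92°C / 1.6 km = 6.2°C/km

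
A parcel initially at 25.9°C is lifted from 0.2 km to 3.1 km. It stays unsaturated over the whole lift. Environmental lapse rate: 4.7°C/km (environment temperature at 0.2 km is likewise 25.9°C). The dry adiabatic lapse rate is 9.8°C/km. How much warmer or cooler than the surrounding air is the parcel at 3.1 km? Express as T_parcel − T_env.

-14.79°C (parcel cooler than environment)

Parcel:
  Dry to 3100 m: -9.8 × 2.9 km = -28.42°C, so T = -2.52°C.
Environment:
  Environment to 3100 m: -4.7 × 2.9 km = -13.63°C, so T = 12.27°C.
T_parcel − T_env = -2.52 − 12.27 = -14.79°C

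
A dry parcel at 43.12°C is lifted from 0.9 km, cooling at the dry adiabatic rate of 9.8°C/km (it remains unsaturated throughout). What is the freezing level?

5.3 km

Height above start = (43.12 − 0) / 9.8 = 4.4 km
Altitude = 900 m + 4400 m = 5300 m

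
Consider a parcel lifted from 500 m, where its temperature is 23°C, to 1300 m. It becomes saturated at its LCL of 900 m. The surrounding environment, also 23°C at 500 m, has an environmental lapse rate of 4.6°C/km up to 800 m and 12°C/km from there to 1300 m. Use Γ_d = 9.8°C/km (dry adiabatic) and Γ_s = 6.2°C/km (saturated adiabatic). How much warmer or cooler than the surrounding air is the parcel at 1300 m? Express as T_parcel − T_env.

Parcel:
  Dry to 900 m: -9.8 × 0.4 km = -3.92°C, so T = 19.08°C.
  Saturated to 1300 m: -6.2 × 0.4 km = -2.48°C, so T = 16.6°C.
Environment:
  Environment, lower layer to 800 m: -4.6 × 0.3 km = -1.38°C, so T = 21.62°C.
  Environment, upper layer to 1300 m: -12 × 0.5 km = -6°C, so T = 15.62°C.
T_parcel − T_env = 16.6 − 15.62 = +0.98°C

+0.98°C (parcel warmer than environment)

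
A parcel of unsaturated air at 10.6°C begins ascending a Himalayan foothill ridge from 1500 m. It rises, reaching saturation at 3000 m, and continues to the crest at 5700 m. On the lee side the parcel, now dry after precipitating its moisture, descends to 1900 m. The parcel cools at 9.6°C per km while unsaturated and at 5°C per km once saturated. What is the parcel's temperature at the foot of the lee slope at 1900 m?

1500–3000 m, dry: Δz = 1.5 km ⇒ ΔT = -14.4°C; T = -3.8°C
3000–5700 m, saturated: Δz = 2.7 km ⇒ ΔT = -13.5°C; T = -17.3°C
5700–1900 m, dry descent: Δz = 3.8 km ⇒ ΔT = +36.48°C; T = 19.18°C

19.18°C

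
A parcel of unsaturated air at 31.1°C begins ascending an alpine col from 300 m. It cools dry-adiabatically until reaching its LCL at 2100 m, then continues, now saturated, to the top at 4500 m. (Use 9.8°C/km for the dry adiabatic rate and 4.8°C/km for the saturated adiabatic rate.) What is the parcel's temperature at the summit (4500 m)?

1.94°C

300 → 2100 m (dry, 9.8°C/km): ΔT = -9.8 × 1.8 = -17.64°C → T = 13.46°C
2100 → 4500 m (saturated, 4.8°C/km): ΔT = -4.8 × 2.4 = -11.52°C → T = 1.94°C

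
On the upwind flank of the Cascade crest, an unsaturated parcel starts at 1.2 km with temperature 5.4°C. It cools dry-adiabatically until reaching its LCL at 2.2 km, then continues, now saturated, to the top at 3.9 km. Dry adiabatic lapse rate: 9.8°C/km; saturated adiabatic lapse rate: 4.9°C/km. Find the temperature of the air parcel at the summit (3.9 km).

-12.73°C

Dry to 2200 m: -9.8 × 1 km = -9.8°C, so T = -4.4°C.
Saturated to 3900 m: -4.9 × 1.7 km = -8.33°C, so T = -12.73°C.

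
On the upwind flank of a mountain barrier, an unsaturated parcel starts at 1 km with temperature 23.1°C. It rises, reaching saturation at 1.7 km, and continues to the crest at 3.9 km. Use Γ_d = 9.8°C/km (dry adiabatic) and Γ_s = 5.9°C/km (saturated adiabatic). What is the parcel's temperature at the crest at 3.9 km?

3.26°C

From 1000 m to 1700 m (dry): cools by 9.8 × 0.7 = 6.86°C, giving 16.24°C.
From 1700 m to 3900 m (saturated): cools by 5.9 × 2.2 = 12.98°C, giving 3.26°C.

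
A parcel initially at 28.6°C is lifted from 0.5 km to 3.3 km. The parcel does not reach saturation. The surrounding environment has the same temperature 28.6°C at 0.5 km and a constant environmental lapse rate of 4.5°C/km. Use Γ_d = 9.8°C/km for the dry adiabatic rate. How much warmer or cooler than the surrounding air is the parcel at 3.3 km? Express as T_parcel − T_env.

-14.84°C (parcel cooler than environment)

Parcel:
  500 → 3300 m (dry, 9.8°C/km): ΔT = -9.8 × 2.8 = -27.44°C → T = 1.16°C
Environment:
  500 → 3300 m (environment, 4.5°C/km): ΔT = -4.5 × 2.8 = -12.6°C → T = 16°C
T_parcel − T_env = 1.16 − 16 = -14.84°C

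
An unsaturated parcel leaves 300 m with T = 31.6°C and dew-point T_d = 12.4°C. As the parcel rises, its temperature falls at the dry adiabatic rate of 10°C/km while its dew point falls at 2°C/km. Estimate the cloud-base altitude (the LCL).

T and T_d converge at 10 − 2 = 8°C per km
Height above start = (31.6 − 12.4) / 8 = 2.4 km
LCL altitude = 300 m + 2400 m = 2700 m

2700 m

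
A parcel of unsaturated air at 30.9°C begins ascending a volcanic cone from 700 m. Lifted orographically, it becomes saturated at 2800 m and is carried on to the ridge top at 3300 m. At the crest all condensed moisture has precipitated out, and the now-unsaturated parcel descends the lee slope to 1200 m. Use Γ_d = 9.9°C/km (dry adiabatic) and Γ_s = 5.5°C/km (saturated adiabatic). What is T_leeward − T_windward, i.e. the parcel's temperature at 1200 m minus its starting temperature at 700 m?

From 700 m to 2800 m (dry): cools by 9.9 × 2.1 = 20.79°C, giving 10.11°C.
From 2800 m to 3300 m (saturated): cools by 5.5 × 0.5 = 2.75°C, giving 7.36°C.
From 3300 m to 1200 m (dry descent): warms by 9.9 × 2.1 = 20.79°C, giving 28.15°C.
Net change vs windward start: 28.15 − 30.9 = -2.75°C

-2.75°C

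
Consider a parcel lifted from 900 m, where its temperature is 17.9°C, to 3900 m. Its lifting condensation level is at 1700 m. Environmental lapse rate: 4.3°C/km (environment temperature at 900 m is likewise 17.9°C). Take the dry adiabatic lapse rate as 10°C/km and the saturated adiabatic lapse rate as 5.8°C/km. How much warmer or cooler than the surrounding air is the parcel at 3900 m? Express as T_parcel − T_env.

-7.86°C (parcel cooler than environment)

Parcel:
  900–1700 m, dry: Δz = 0.8 km ⇒ ΔT = -8°C; T = 9.9°C
  1700–3900 m, saturated: Δz = 2.2 km ⇒ ΔT = -12.76°C; T = -2.86°C
Environment:
  900–3900 m, environment: Δz = 3 km ⇒ ΔT = -12.9°C; T = 5°C
T_parcel − T_env = -2.86 − 5 = -7.86°C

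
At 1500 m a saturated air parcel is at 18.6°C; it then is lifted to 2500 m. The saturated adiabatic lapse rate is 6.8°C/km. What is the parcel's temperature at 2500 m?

1500–2500 m, saturated adiabatic: Δz = 1 km ⇒ ΔT = -6.8°C; T = 11.8°C

11.8°C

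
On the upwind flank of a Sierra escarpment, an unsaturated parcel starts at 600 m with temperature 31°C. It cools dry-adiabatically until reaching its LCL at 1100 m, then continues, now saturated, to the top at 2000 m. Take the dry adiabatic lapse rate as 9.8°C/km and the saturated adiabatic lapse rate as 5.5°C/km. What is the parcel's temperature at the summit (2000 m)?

From 600 m to 1100 m (dry): cools by 9.8 × 0.5 = 4.9°C, giving 26.1°C.
From 1100 m to 2000 m (saturated): cools by 5.5 × 0.9 = 4.95°C, giving 21.15°C.

21.15°C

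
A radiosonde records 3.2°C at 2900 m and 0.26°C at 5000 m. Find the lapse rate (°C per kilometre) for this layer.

1.4°C/km

Γ = −ΔT/Δz = (3.2 − 0.26) / (5000 − 2900) m
  = 2.94°C / 2.1 km = 1.4°C/km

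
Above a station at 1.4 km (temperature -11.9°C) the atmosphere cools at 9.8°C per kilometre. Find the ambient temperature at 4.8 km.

1400–4800 m, environmental: Δz = 3.4 km ⇒ ΔT = -33.32°C; T = -45.22°C

-45.22°C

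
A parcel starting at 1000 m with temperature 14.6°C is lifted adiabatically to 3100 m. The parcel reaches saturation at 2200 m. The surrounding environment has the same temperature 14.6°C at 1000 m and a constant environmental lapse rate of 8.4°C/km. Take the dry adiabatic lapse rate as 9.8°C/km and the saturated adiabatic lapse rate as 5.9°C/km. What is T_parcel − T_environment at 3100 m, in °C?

+0.57°C (parcel warmer than environment)

Parcel:
  1000 → 2200 m (dry, 9.8°C/km): ΔT = -9.8 × 1.2 = -11.76°C → T = 2.84°C
  2200 → 3100 m (saturated, 5.9°C/km): ΔT = -5.9 × 0.9 = -5.31°C → T = -2.47°C
Environment:
  1000 → 3100 m (environment, 8.4°C/km): ΔT = -8.4 × 2.1 = -17.64°C → T = -3.04°C
T_parcel − T_env = -2.47 − (-3.04) = +0.57°C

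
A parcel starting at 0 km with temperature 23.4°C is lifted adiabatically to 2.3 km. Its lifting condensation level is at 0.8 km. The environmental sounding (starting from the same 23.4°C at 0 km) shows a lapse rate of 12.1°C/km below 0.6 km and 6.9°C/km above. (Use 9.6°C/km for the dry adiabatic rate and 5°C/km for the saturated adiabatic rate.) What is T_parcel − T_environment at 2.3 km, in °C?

Parcel:
  0 → 800 m (dry, 9.6°C/km): ΔT = -9.6 × 0.8 = -7.68°C → T = 15.72°C
  800 → 2300 m (saturated, 5°C/km): ΔT = -5 × 1.5 = -7.5°C → T = 8.22°C
Environment:
  0 → 600 m (environment, lower layer, 12.1°C/km): ΔT = -12.1 × 0.6 = -7.26°C → T = 16.14°C
  600 → 2300 m (environment, upper layer, 6.9°C/km): ΔT = -6.9 × 1.7 = -11.73°C → T = 4.41°C
T_parcel − T_env = 8.22 − 4.41 = +3.81°C

+3.81°C (parcel warmer than environment)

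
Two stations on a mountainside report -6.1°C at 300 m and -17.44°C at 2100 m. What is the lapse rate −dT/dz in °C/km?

Γ = −ΔT/Δz = (-6.1 − (-17.44)) / (2100 − 300) m
  = 11.34°C / 1.8 km = 6.3°C/km

6.3°C/km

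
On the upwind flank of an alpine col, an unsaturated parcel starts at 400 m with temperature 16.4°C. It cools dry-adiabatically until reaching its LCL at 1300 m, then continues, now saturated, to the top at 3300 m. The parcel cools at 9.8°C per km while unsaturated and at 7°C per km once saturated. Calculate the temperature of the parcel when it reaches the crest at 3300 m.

-6.42°C

From 400 m to 1300 m (dry): cools by 9.8 × 0.9 = 8.82°C, giving 7.58°C.
From 1300 m to 3300 m (saturated): cools by 7 × 2 = 14°C, giving -6.42°C.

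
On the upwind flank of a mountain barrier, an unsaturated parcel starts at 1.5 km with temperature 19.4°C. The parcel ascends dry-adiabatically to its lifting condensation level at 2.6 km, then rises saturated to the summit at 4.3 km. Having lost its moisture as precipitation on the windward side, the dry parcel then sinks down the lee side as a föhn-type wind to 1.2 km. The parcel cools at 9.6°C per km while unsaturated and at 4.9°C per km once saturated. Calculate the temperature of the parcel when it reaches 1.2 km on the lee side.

1500 → 2600 m (dry, 9.6°C/km): ΔT = -9.6 × 1.1 = -10.56°C → T = 8.84°C
2600 → 4300 m (saturated, 4.9°C/km): ΔT = -4.9 × 1.7 = -8.33°C → T = 0.51°C
4300 → 1200 m (dry descent, 9.6°C/km): ΔT = +9.6 × 3.1 = +29.76°C → T = 30.27°C

30.27°C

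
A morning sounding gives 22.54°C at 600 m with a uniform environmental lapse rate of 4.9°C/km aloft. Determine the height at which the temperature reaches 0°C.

5200 m

Height above start = (22.54 − 0) / 4.9 = 4.6 km
Altitude = 600 m + 4600 m = 5200 m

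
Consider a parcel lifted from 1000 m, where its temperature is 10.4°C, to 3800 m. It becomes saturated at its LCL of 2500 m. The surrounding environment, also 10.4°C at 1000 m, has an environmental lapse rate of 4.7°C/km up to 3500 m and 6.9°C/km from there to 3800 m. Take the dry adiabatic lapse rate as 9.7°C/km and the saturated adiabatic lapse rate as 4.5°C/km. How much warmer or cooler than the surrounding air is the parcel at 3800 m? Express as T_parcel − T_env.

Parcel:
  1000 → 2500 m (dry, 9.7°C/km): ΔT = -9.7 × 1.5 = -14.55°C → T = -4.15°C
  2500 → 3800 m (saturated, 4.5°C/km): ΔT = -4.5 × 1.3 = -5.85°C → T = -10°C
Environment:
  1000 → 3500 m (environment, lower layer, 4.7°C/km): ΔT = -4.7 × 2.5 = -11.75°C → T = -1.35°C
  3500 → 3800 m (environment, upper layer, 6.9°C/km): ΔT = -6.9 × 0.3 = -2.07°C → T = -3.42°C
T_parcel − T_env = -10 − (-3.42) = -6.58°C

-6.58°C (parcel cooler than environment)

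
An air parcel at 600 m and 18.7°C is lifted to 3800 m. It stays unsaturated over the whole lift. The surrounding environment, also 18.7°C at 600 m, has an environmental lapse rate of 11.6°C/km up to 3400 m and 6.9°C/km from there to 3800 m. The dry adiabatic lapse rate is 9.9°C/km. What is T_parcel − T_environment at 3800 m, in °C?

Parcel:
  600–3800 m, dry: Δz = 3.2 km ⇒ ΔT = -31.68°C; T = -12.98°C
Environment:
  600–3400 m, environment, lower layer: Δz = 2.8 km ⇒ ΔT = -32.48°C; T = -13.78°C
  3400–3800 m, environment, upper layer: Δz = 0.4 km ⇒ ΔT = -2.76°C; T = -16.54°C
T_parcel − T_env = -12.98 − (-16.54) = +3.56°C

+3.56°C (parcel warmer than environment)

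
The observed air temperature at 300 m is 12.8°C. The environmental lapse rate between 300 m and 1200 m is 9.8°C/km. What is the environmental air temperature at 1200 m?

300–1200 m, environmental: Δz = 0.9 km ⇒ ΔT = -8.82°C; T = 3.98°C

3.98°C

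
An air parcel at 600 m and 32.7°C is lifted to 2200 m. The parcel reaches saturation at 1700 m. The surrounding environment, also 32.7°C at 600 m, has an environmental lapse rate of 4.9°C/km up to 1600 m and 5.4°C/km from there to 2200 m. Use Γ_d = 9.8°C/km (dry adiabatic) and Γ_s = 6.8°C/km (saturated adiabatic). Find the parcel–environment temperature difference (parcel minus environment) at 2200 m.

-6.04°C (parcel cooler than environment)

Parcel:
  From 600 m to 1700 m (dry): cools by 9.8 × 1.1 = 10.78°C, giving 21.92°C.
  From 1700 m to 2200 m (saturated): cools by 6.8 × 0.5 = 3.4°C, giving 18.52°C.
Environment:
  From 600 m to 1600 m (environment, lower layer): cools by 4.9 × 1 = 4.9°C, giving 27.8°C.
  From 1600 m to 2200 m (environment, upper layer): cools by 5.4 × 0.6 = 3.24°C, giving 24.56°C.
T_parcel − T_env = 18.52 − 24.56 = -6.04°C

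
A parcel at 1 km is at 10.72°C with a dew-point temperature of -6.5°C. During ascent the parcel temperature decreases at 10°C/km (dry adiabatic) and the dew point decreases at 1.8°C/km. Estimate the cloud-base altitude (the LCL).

3.1 km

T and T_d converge at 10 − 1.8 = 8.2°C per km
Height above start = (10.72 − (-6.5)) / 8.2 = 2.1 km
LCL altitude = 1000 m + 2100 m = 3100 m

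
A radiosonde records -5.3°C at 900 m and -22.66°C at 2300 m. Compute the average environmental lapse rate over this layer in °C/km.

Γ = −ΔT/Δz = (-5.3 − (-22.66)) / (2300 − 900) m
  = 17.36°C / 1.4 km = 12.4°C/km

12.4°C/km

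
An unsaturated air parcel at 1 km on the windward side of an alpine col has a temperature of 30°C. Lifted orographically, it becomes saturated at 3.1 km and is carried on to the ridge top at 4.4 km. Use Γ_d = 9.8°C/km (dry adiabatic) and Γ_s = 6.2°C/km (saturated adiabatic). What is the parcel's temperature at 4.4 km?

1.36°C

1000–3100 m, dry: Δz = 2.1 km ⇒ ΔT = -20.58°C; T = 9.42°C
3100–4400 m, saturated: Δz = 1.3 km ⇒ ΔT = -8.06°C; T = 1.36°C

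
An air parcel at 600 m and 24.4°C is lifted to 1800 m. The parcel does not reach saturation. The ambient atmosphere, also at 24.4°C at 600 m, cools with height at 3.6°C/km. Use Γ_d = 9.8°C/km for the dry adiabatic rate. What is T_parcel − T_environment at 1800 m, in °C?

-7.44°C (parcel cooler than environment)

Parcel:
  600–1800 m, dry: Δz = 1.2 km ⇒ ΔT = -11.76°C; T = 12.64°C
Environment:
  600–1800 m, environment: Δz = 1.2 km ⇒ ΔT = -4.32°C; T = 20.08°C
T_parcel − T_env = 12.64 − 20.08 = -7.44°C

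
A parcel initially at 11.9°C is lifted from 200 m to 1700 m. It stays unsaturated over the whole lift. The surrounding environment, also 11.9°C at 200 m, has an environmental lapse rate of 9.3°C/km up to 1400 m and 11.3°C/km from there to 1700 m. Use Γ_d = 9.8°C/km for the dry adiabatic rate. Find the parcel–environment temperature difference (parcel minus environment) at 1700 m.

Parcel:
  Dry to 1700 m: -9.8 × 1.5 km = -14.7°C, so T = -2.8°C.
Environment:
  Environment, lower layer to 1400 m: -9.3 × 1.2 km = -11.16°C, so T = 0.74°C.
  Environment, upper layer to 1700 m: -11.3 × 0.3 km = -3.39°C, so T = -2.65°C.
T_parcel − T_env = -2.8 − (-2.65) = -0.15°C

-0.15°C (parcel cooler than environment)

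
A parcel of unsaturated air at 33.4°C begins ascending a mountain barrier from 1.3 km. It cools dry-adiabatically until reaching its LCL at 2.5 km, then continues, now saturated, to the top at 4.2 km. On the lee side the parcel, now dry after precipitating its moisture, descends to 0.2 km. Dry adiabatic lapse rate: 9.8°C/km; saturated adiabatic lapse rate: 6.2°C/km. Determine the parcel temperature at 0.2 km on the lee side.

50.3°C

1300 → 2500 m (dry, 9.8°C/km): ΔT = -9.8 × 1.2 = -11.76°C → T = 21.64°C
2500 → 4200 m (saturated, 6.2°C/km): ΔT = -6.2 × 1.7 = -10.54°C → T = 11.1°C
4200 → 200 m (dry descent, 9.8°C/km): ΔT = +9.8 × 4 = +39.2°C → T = 50.3°C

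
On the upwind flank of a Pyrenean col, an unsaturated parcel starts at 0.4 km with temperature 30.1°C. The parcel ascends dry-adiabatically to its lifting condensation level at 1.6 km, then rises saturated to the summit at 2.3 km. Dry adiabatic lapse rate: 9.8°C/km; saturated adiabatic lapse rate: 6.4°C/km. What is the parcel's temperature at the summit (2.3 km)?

400–1600 m, dry: Δz = 1.2 km ⇒ ΔT = -11.76°C; T = 18.34°C
1600–2300 m, saturated: Δz = 0.7 km ⇒ ΔT = -4.48°C; T = 13.86°C

13.86°C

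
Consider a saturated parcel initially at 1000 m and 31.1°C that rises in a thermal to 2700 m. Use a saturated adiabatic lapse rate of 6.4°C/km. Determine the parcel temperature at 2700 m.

20.22°C

From 1000 m to 2700 m (saturated adiabatic): cools by 6.4 × 1.7 = 10.88°C, giving 20.22°C.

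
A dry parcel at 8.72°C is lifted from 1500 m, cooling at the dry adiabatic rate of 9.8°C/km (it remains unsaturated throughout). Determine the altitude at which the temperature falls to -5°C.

2900 m

Height above start = (8.72 − (-5)) / 9.8 = 1.4 km
Altitude = 1500 m + 1400 m = 2900 m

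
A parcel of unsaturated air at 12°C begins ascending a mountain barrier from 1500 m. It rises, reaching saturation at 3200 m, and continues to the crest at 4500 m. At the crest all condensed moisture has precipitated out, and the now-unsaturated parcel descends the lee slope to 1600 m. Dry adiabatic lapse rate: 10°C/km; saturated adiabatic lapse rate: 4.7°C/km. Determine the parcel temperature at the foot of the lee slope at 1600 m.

From 1500 m to 3200 m (dry): cools by 10 × 1.7 = 17°C, giving -5°C.
From 3200 m to 4500 m (saturated): cools by 4.7 × 1.3 = 6.11°C, giving -11.11°C.
From 4500 m to 1600 m (dry descent): warms by 10 × 2.9 = 29°C, giving 17.89°C.

17.89°C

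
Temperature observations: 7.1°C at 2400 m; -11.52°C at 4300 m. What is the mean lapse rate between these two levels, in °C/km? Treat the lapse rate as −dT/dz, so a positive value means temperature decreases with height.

Γ = −ΔT/Δz = (7.1 − (-11.52)) / (4300 − 2400) m
  = 18.62°C / 1.9 km = 9.8°C/km

9.8°C/km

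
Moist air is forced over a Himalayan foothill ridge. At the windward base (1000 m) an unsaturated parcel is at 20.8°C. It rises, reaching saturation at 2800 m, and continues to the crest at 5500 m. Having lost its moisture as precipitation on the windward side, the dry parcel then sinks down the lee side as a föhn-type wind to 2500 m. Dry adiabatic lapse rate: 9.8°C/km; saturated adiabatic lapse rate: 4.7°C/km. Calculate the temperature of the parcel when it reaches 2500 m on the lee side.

1000 → 2800 m (dry, 9.8°C/km): ΔT = -9.8 × 1.8 = -17.64°C → T = 3.16°C
2800 → 5500 m (saturated, 4.7°C/km): ΔT = -4.7 × 2.7 = -12.69°C → T = -9.53°C
5500 → 2500 m (dry descent, 9.8°C/km): ΔT = +9.8 × 3 = +29.4°C → T = 19.87°C

19.87°C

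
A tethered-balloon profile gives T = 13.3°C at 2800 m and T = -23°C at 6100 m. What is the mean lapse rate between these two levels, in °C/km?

11°C/km

Γ = −ΔT/Δz = (13.3 − (-23)) / (6100 − 2800) m
  = 36.3°C / 3.3 km = 11°C/km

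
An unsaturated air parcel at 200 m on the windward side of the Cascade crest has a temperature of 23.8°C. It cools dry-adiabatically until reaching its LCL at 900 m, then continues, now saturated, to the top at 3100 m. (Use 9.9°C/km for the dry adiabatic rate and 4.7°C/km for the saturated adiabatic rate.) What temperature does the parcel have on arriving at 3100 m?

200 → 900 m (dry, 9.9°C/km): ΔT = -9.9 × 0.7 = -6.93°C → T = 16.87°C
900 → 3100 m (saturated, 4.7°C/km): ΔT = -4.7 × 2.2 = -10.34°C → T = 6.53°C

6.53°C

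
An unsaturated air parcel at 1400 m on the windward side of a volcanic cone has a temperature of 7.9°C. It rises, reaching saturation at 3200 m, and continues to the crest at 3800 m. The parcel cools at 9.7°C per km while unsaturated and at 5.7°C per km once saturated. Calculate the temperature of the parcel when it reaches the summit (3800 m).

-12.98°C

1400–3200 m, dry: Δz = 1.8 km ⇒ ΔT = -17.46°C; T = -9.56°C
3200–3800 m, saturated: Δz = 0.6 km ⇒ ΔT = -3.42°C; T = -12.98°C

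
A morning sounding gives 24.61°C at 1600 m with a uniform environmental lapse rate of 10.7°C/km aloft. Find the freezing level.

Height above start = (24.61 − 0) / 10.7 = 2.3 km
Altitude = 1600 m + 2300 m = 3900 m

3900 m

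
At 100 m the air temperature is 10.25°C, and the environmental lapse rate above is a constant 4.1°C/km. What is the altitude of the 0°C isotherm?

2600 m

Height above start = (10.25 − 0) / 4.1 = 2.5 km
Altitude = 100 m + 2500 m = 2600 m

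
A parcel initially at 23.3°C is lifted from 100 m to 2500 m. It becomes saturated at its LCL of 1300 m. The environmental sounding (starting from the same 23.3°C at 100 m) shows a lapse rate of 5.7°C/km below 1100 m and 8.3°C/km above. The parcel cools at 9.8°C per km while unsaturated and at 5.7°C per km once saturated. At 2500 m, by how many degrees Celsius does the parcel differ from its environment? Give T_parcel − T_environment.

-1.28°C (parcel cooler than environment)

Parcel:
  From 100 m to 1300 m (dry): cools by 9.8 × 1.2 = 11.76°C, giving 11.54°C.
  From 1300 m to 2500 m (saturated): cools by 5.7 × 1.2 = 6.84°C, giving 4.7°C.
Environment:
  From 100 m to 1100 m (environment, lower layer): cools by 5.7 × 1 = 5.7°C, giving 17.6°C.
  From 1100 m to 2500 m (environment, upper layer): cools by 8.3 × 1.4 = 11.62°C, giving 5.98°C.
T_parcel − T_env = 4.7 − 5.98 = -1.28°C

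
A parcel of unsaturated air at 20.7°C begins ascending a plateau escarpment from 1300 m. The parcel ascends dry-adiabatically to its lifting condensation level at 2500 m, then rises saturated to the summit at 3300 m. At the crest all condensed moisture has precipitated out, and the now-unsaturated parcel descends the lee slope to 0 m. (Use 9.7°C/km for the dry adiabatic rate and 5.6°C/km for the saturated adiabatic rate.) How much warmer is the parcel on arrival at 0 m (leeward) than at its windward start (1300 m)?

Dry to 2500 m: -9.7 × 1.2 km = -11.64°C, so T = 9.06°C.
Saturated to 3300 m: -5.6 × 0.8 km = -4.48°C, so T = 4.58°C.
Dry descent to 0 m: +9.7 × 3.3 km = +32.01°C, so T = 36.59°C.
Net change vs windward start: 36.59 − 20.7 = +15.89°C

+15.89°C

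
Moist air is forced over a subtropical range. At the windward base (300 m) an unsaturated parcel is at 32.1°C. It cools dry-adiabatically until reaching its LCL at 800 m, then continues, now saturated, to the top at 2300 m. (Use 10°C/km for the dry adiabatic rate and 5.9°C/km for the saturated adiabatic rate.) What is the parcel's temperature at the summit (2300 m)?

300 → 800 m (dry, 10°C/km): ΔT = -10 × 0.5 = -5°C → T = 27.1°C
800 → 2300 m (saturated, 5.9°C/km): ΔT = -5.9 × 1.5 = -8.85°C → T = 18.25°C

18.25°C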